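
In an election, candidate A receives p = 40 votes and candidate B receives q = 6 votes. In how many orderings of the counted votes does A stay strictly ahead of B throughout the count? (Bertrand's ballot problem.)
Strict-lead orderings = 6923301

Total orderings of the 46 votes with 40 for A: C(46, 40) = 9366819. By the Bertrand ballot formula (Cycle Lemma / reflection principle), the number of orderings in which A is strictly ahead of B throughout is (p − q)/(p + q) · C(p + q, p) = (40 − 6)/(40 + 6) · 9366819 = 6923301.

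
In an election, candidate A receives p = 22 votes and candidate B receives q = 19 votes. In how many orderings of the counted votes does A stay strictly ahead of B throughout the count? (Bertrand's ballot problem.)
Strict-lead orderings = 17902146600

Total orderings of the 41 votes with 22 for A: C(41, 22) = 244662670200. By the Bertrand ballot formula (Cycle Lemma / reflection principle), the number of orderings in which A is strictly ahead of B throughout is (p − q)/(p + q) · C(p + q, p) = (22 − 19)/(22 + 19) · 244662670200 = 17902146600.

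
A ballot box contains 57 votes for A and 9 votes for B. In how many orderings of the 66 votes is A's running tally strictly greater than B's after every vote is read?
Strict-lead orderings = 26919368320

Total orderings of the 66 votes with 57 for A: C(66, 57) = 37014131440. By the Bertrand ballot formula (Cycle Lemma / reflection principle), the number of orderings in which A is strictly ahead of B throughout is (p − q)/(p + q) · C(p + q, p) = (57 − 9)/(57 + 9) · 37014131440 = 26919368320.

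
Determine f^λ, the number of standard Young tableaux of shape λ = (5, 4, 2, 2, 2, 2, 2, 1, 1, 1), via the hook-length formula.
# SYT of shape (5, 4, 2, 2, 2, 2, 2, 1, 1, 1) = 320089770

Hook-length formula: f^λ = n! / Π hook(c), product over all cells c of the Young diagram. For λ = (5, 4, 2, 2, 2, 2, 2, 1, 1, 1), n = 22 boxes. Hook lengths by row (left-to-right, top-to-bottom): [14, 10, 4, 3, 1]; [12, 8, 2, 1]; [9, 5]; [8, 4]; [7, 3]; [6, 2]; [5, 1]; [3]; [2]; [1]. Product of hooks = 3511517184000. So f^λ = 22! / 3511517184000 = 1124000727777607680000 / 3511517184000 = 320089770.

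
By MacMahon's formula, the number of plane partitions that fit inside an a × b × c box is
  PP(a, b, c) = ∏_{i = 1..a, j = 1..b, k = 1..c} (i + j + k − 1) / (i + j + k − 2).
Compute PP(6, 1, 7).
PP(6, 1, 7) = 1716

Evaluate the triple product over i = 1..6, j = 1..1, k = 1..7. The factors are (2/1) · (3/2) · (4/3) · (5/4) · (6/5) · (7/6) · (8/7) · (3/2) · … (42 factors total). The numerators and denominators telescope so the product is an integer; carrying out the multiplication exactly gives PP(6, 1, 7) = 1716.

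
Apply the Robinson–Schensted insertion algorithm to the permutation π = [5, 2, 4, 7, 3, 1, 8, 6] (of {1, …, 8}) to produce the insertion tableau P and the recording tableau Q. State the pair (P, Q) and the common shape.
P = [1, 3, 6, 8] / [2, 7] / [4] / [5];  Q = [1, 3, 4, 7] / [2, 8] / [5] / [6];  common shape = (4, 2, 1, 1)

Row-insert the values π_1, π_2, … into P one at a time, bumping the leftmost entry strictly greater than the inserted value down to the next row. The recording tableau Q records, in position (i, j), the step at which that cell was added to P.
  Insert 5 (step 1): P = [5];  Q = [1]
  Insert 2 (step 2): P = [2] / [5];  Q = [1] / [2]
  Insert 4 (step 3): P = [2, 4] / [5];  Q = [1, 3] / [2]
  Insert 7 (step 4): P = [2, 4, 7] / [5];  Q = [1, 3, 4] / [2]
  Insert 3 (step 5): P = [2, 3, 7] / [4] / [5];  Q = [1, 3, 4] / [2] / [5]
  Insert 1 (step 6): P = [1, 3, 7] / [2] / [4] / [5];  Q = [1, 3, 4] / [2] / [5] / [6]
  Insert 8 (step 7): P = [1, 3, 7, 8] / [2] / [4] / [5];  Q = [1, 3, 4, 7] / [2] / [5] / [6]
  Insert 6 (step 8): P = [1, 3, 6, 8] / [2, 7] / [4] / [5];  Q = [1, 3, 4, 7] / [2, 8] / [5] / [6]
Final shape: (4, 2, 1, 1).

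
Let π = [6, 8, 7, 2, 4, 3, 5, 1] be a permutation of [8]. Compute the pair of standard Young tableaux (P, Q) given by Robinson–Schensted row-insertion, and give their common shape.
P = [1, 3, 5] / [2, 7] / [4] / [6] / [8];  Q = [1, 2, 7] / [3, 5] / [4] / [6] / [8];  common shape = (3, 2, 1, 1, 1)

Row-insert the values π_1, π_2, … into P one at a time, bumping the leftmost entry strictly greater than the inserted value down to the next row. The recording tableau Q records, in position (i, j), the step at which that cell was added to P.
  Insert 6 (step 1): P = [6];  Q = [1]
  Insert 8 (step 2): P = [6, 8];  Q = [1, 2]
  Insert 7 (step 3): P = [6, 7] / [8];  Q = [1, 2] / [3]
  Insert 2 (step 4): P = [2, 7] / [6] / [8];  Q = [1, 2] / [3] / [4]
  Insert 4 (step 5): P = [2, 4] / [6, 7] / [8];  Q = [1, 2] / [3, 5] / [4]
  Insert 3 (step 6): P = [2, 3] / [4, 7] / [6] / [8];  Q = [1, 2] / [3, 5] / [4] / [6]
  Insert 5 (step 7): P = [2, 3, 5] / [4, 7] / [6] / [8];  Q = [1, 2, 7] / [3, 5] / [4] / [6]
  Insert 1 (step 8): P = [1, 3, 5] / [2, 7] / [4] / [6] / [8];  Q = [1, 2, 7] / [3, 5] / [4] / [6] / [8]
Final shape: (3, 2, 1, 1, 1).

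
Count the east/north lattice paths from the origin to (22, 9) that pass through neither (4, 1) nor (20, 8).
Number of paths = 6701740

Inclusion–exclusion. Total paths: C(31, 22) = 20160075. Through P₁: C(5, 4)·C(26, 18) = 7811375. Through P₂: C(28, 20)·C(3, 2) = 9324315. Since P₁ is strictly southwest of P₂, a monotone path through both must visit P₁ then P₂; paths through both = C(5, 4)·C(23, 16)·C(3, 2) = 3677355. Avoid both = 20160075 − 7811375 − 9324315 + 3677355 = 6701740.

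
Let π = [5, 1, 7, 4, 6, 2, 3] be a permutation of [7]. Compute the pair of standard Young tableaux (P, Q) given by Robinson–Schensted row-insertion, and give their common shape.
P = [1, 2, 3] / [4, 6] / [5, 7];  Q = [1, 3, 5] / [2, 4] / [6, 7];  common shape = (3, 2, 2)

Row-insert the values π_1, π_2, … into P one at a time, bumping the leftmost entry strictly greater than the inserted value down to the next row. The recording tableau Q records, in position (i, j), the step at which that cell was added to P.
  Insert 5 (step 1): P = [5];  Q = [1]
  Insert 1 (step 2): P = [1] / [5];  Q = [1] / [2]
  Insert 7 (step 3): P = [1, 7] / [5];  Q = [1, 3] / [2]
  Insert 4 (step 4): P = [1, 4] / [5, 7];  Q = [1, 3] / [2, 4]
  Insert 6 (step 5): P = [1, 4, 6] / [5, 7];  Q = [1, 3, 5] / [2, 4]
  Insert 2 (step 6): P = [1, 2, 6] / [4, 7] / [5];  Q = [1, 3, 5] / [2, 4] / [6]
  Insert 3 (step 7): P = [1, 2, 3] / [4, 6] / [5, 7];  Q = [1, 3, 5] / [2, 4] / [6, 7]
Final shape: (3, 2, 2).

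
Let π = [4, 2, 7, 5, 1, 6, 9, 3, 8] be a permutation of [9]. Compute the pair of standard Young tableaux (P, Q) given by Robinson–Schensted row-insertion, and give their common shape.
P = [1, 3, 6, 8] / [2, 5, 9] / [4, 7];  Q = [1, 3, 6, 7] / [2, 4, 9] / [5, 8];  common shape = (4, 3, 2)

Row-insert the values π_1, π_2, … into P one at a time, bumping the leftmost entry strictly greater than the inserted value down to the next row. The recording tableau Q records, in position (i, j), the step at which that cell was added to P.
  Insert 4 (step 1): P = [4];  Q = [1]
  Insert 2 (step 2): P = [2] / [4];  Q = [1] / [2]
  Insert 7 (step 3): P = [2, 7] / [4];  Q = [1, 3] / [2]
  Insert 5 (step 4): P = [2, 5] / [4, 7];  Q = [1, 3] / [2, 4]
  Insert 1 (step 5): P = [1, 5] / [2, 7] / [4];  Q = [1, 3] / [2, 4] / [5]
  Insert 6 (step 6): P = [1, 5, 6] / [2, 7] / [4];  Q = [1, 3, 6] / [2, 4] / [5]
  Insert 9 (step 7): P = [1, 5, 6, 9] / [2, 7] / [4];  Q = [1, 3, 6, 7] / [2, 4] / [5]
  Insert 3 (step 8): P = [1, 3, 6, 9] / [2, 5] / [4, 7];  Q = [1, 3, 6, 7] / [2, 4] / [5, 8]
  Insert 8 (step 9): P = [1, 3, 6, 8] / [2, 5, 9] / [4, 7];  Q = [1, 3, 6, 7] / [2, 4, 9] / [5, 8]
Final shape: (4, 3, 2).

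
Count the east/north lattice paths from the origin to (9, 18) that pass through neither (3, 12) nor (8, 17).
Number of paths = 2332575

Inclusion–exclusion. Total paths: C(27, 9) = 4686825. Through P₁: C(15, 3)·C(12, 6) = 420420. Through P₂: C(25, 8)·C(2, 1) = 2163150. Since P₁ is strictly southwest of P₂, a monotone path through both must visit P₁ then P₂; paths through both = C(15, 3)·C(10, 5)·C(2, 1) = 229320. Avoid both = 4686825 − 420420 − 2163150 + 229320 = 2332575.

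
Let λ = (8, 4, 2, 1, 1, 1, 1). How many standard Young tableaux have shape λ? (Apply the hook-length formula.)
# SYT of shape (8, 4, 2, 1, 1, 1, 1) = 4862000

Hook-length formula: f^λ = n! / Π hook(c), product over all cells c of the Young diagram. For λ = (8, 4, 2, 1, 1, 1, 1), n = 18 boxes. Hook lengths by row (left-to-right, top-to-bottom): [14, 9, 7, 6, 4, 3, 2, 1]; [9, 4, 2, 1]; [6, 1]; [4]; [3]; [2]; [1]. Product of hooks = 1316818944. So f^λ = 18! / 1316818944 = 6402373705728000 / 1316818944 = 4862000.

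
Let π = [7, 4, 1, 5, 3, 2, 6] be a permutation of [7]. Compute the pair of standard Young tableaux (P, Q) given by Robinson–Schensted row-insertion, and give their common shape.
P = [1, 2, 6] / [3, 5] / [4] / [7];  Q = [1, 4, 7] / [2, 5] / [3] / [6];  common shape = (3, 2, 1, 1)

Row-insert the values π_1, π_2, … into P one at a time, bumping the leftmost entry strictly greater than the inserted value down to the next row. The recording tableau Q records, in position (i, j), the step at which that cell was added to P.
  Insert 7 (step 1): P = [7];  Q = [1]
  Insert 4 (step 2): P = [4] / [7];  Q = [1] / [2]
  Insert 1 (step 3): P = [1] / [4] / [7];  Q = [1] / [2] / [3]
  Insert 5 (step 4): P = [1, 5] / [4] / [7];  Q = [1, 4] / [2] / [3]
  Insert 3 (step 5): P = [1, 3] / [4, 5] / [7];  Q = [1, 4] / [2, 5] / [3]
  Insert 2 (step 6): P = [1, 2] / [3, 5] / [4] / [7];  Q = [1, 4] / [2, 5] / [3] / [6]
  Insert 6 (step 7): P = [1, 2, 6] / [3, 5] / [4] / [7];  Q = [1, 4, 7] / [2, 5] / [3] / [6]
Final shape: (3, 2, 1, 1).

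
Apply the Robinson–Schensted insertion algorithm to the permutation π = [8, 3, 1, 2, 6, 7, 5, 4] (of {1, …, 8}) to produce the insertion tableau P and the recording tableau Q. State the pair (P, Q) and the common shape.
P = [1, 2, 4, 7] / [3, 5] / [6] / [8];  Q = [1, 4, 5, 6] / [2, 7] / [3] / [8];  common shape = (4, 2, 1, 1)

Row-insert the values π_1, π_2, … into P one at a time, bumping the leftmost entry strictly greater than the inserted value down to the next row. The recording tableau Q records, in position (i, j), the step at which that cell was added to P.
  Insert 8 (step 1): P = [8];  Q = [1]
  Insert 3 (step 2): P = [3] / [8];  Q = [1] / [2]
  Insert 1 (step 3): P = [1] / [3] / [8];  Q = [1] / [2] / [3]
  Insert 2 (step 4): P = [1, 2] / [3] / [8];  Q = [1, 4] / [2] / [3]
  Insert 6 (step 5): P = [1, 2, 6] / [3] / [8];  Q = [1, 4, 5] / [2] / [3]
  Insert 7 (step 6): P = [1, 2, 6, 7] / [3] / [8];  Q = [1, 4, 5, 6] / [2] / [3]
  Insert 5 (step 7): P = [1, 2, 5, 7] / [3, 6] / [8];  Q = [1, 4, 5, 6] / [2, 7] / [3]
  Insert 4 (step 8): P = [1, 2, 4, 7] / [3, 5] / [6] / [8];  Q = [1, 4, 5, 6] / [2, 7] / [3] / [8]
Final shape: (4, 2, 1, 1).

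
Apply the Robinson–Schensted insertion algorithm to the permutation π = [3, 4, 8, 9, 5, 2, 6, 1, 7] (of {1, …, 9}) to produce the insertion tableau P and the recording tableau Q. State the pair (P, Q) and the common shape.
P = [1, 4, 5, 6, 7] / [2, 9] / [3] / [8];  Q = [1, 2, 3, 4, 9] / [5, 7] / [6] / [8];  common shape = (5, 2, 1, 1)

Row-insert the values π_1, π_2, … into P one at a time, bumping the leftmost entry strictly greater than the inserted value down to the next row. The recording tableau Q records, in position (i, j), the step at which that cell was added to P.
  Insert 3 (step 1): P = [3];  Q = [1]
  Insert 4 (step 2): P = [3, 4];  Q = [1, 2]
  Insert 8 (step 3): P = [3, 4, 8];  Q = [1, 2, 3]
  Insert 9 (step 4): P = [3, 4, 8, 9];  Q = [1, 2, 3, 4]
  Insert 5 (step 5): P = [3, 4, 5, 9] / [8];  Q = [1, 2, 3, 4] / [5]
  Insert 2 (step 6): P = [2, 4, 5, 9] / [3] / [8];  Q = [1, 2, 3, 4] / [5] / [6]
  Insert 6 (step 7): P = [2, 4, 5, 6] / [3, 9] / [8];  Q = [1, 2, 3, 4] / [5, 7] / [6]
  Insert 1 (step 8): P = [1, 4, 5, 6] / [2, 9] / [3] / [8];  Q = [1, 2, 3, 4] / [5, 7] / [6] / [8]
  Insert 7 (step 9): P = [1, 4, 5, 6, 7] / [2, 9] / [3] / [8];  Q = [1, 2, 3, 4, 9] / [5, 7] / [6] / [8]
Final shape: (5, 2, 1, 1).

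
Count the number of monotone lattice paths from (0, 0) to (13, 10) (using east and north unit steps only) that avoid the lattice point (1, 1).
Number of paths = 556206

Total paths from (0, 0) to (13, 10): C(23, 13) = 1144066. Paths through (1, 1): (paths (0, 0) → (1, 1)) × (paths (1, 1) → (13, 10)) = C(2, 1) · C(21, 12) = 2 · 293930 = 587860. Avoidance count = 1144066 − 587860 = 556206.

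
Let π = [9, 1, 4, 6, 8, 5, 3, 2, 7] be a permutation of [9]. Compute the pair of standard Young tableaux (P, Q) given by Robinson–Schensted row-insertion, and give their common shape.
P = [1, 2, 5, 7] / [3, 8] / [4] / [6] / [9];  Q = [1, 3, 4, 5] / [2, 9] / [6] / [7] / [8];  common shape = (4, 2, 1, 1, 1)

Row-insert the values π_1, π_2, … into P one at a time, bumping the leftmost entry strictly greater than the inserted value down to the next row. The recording tableau Q records, in position (i, j), the step at which that cell was added to P.
  Insert 9 (step 1): P = [9];  Q = [1]
  Insert 1 (step 2): P = [1] / [9];  Q = [1] / [2]
  Insert 4 (step 3): P = [1, 4] / [9];  Q = [1, 3] / [2]
  Insert 6 (step 4): P = [1, 4, 6] / [9];  Q = [1, 3, 4] / [2]
  Insert 8 (step 5): P = [1, 4, 6, 8] / [9];  Q = [1, 3, 4, 5] / [2]
  Insert 5 (step 6): P = [1, 4, 5, 8] / [6] / [9];  Q = [1, 3, 4, 5] / [2] / [6]
  Insert 3 (step 7): P = [1, 3, 5, 8] / [4] / [6] / [9];  Q = [1, 3, 4, 5] / [2] / [6] / [7]
  Insert 2 (step 8): P = [1, 2, 5, 8] / [3] / [4] / [6] / [9];  Q = [1, 3, 4, 5] / [2] / [6] / [7] / [8]
  Insert 7 (step 9): P = [1, 2, 5, 7] / [3, 8] / [4] / [6] / [9];  Q = [1, 3, 4, 5] / [2, 9] / [6] / [7] / [8]
Final shape: (4, 2, 1, 1, 1).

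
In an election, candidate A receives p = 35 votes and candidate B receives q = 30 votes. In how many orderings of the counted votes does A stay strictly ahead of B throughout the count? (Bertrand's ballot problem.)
Strict-lead orderings = 231469715790049632

Total orderings of the 65 votes with 35 for A: C(65, 35) = 3009106305270645216. By the Bertrand ballot formula (Cycle Lemma / reflection principle), the number of orderings in which A is strictly ahead of B throughout is (p − q)/(p + q) · C(p + q, p) = (35 − 30)/(35 + 30) · 3009106305270645216 = 231469715790049632.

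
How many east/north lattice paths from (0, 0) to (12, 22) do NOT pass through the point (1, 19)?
Number of paths = 548346760

Total paths from (0, 0) to (12, 22): C(34, 12) = 548354040. Paths through (1, 19): (paths (0, 0) → (1, 19)) × (paths (1, 19) → (12, 22)) = C(20, 1) · C(14, 11) = 20 · 364 = 7280. Avoidance count = 548354040 − 7280 = 548346760.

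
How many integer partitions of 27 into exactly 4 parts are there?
p(27, 4 parts) = 150

Partitions of n into exactly k parts are in bijection with partitions of n − k into at most k parts (subtract 1 from each part). So p(27, exactly 4) = p(23, parts ≤ 4). Computing via the recurrence p(m, j) = p(m, j−1) + p(m−j, j) gives 150.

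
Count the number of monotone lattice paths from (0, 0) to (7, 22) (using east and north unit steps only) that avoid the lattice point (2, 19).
Number of paths = 1549020

Total paths from (0, 0) to (7, 22): C(29, 7) = 1560780. Paths through (2, 19): (paths (0, 0) → (2, 19)) × (paths (2, 19) → (7, 22)) = C(21, 2) · C(8, 5) = 210 · 56 = 11760. Avoidance count = 1560780 − 11760 = 1549020.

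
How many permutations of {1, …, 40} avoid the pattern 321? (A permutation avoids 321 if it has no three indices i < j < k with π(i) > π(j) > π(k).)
C_40 = 2622127042276492108820

These 321-avoiding permutations are counted by the Catalan number C_n = (1/(n + 1)) · C(2n, n). For n = 40: C_40 = (1/41) · C(80, 40) = 107507208733336176461620/41 = 2622127042276492108820.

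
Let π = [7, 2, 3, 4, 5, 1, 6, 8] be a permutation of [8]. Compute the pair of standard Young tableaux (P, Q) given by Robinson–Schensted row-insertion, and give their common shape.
P = [1, 3, 4, 5, 6, 8] / [2] / [7];  Q = [1, 3, 4, 5, 7, 8] / [2] / [6];  common shape = (6, 1, 1)

Row-insert the values π_1, π_2, … into P one at a time, bumping the leftmost entry strictly greater than the inserted value down to the next row. The recording tableau Q records, in position (i, j), the step at which that cell was added to P.
  Insert 7 (step 1): P = [7];  Q = [1]
  Insert 2 (step 2): P = [2] / [7];  Q = [1] / [2]
  Insert 3 (step 3): P = [2, 3] / [7];  Q = [1, 3] / [2]
  Insert 4 (step 4): P = [2, 3, 4] / [7];  Q = [1, 3, 4] / [2]
  Insert 5 (step 5): P = [2, 3, 4, 5] / [7];  Q = [1, 3, 4, 5] / [2]
  Insert 1 (step 6): P = [1, 3, 4, 5] / [2] / [7];  Q = [1, 3, 4, 5] / [2] / [6]
  Insert 6 (step 7): P = [1, 3, 4, 5, 6] / [2] / [7];  Q = [1, 3, 4, 5, 7] / [2] / [6]
  Insert 8 (step 8): P = [1, 3, 4, 5, 6, 8] / [2] / [7];  Q = [1, 3, 4, 5, 7, 8] / [2] / [6]
Final shape: (6, 1, 1).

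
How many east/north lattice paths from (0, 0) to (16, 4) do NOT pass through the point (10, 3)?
Number of paths = 2843

Total paths from (0, 0) to (16, 4): C(20, 16) = 4845. Paths through (10, 3): (paths (0, 0) → (10, 3)) × (paths (10, 3) → (16, 4)) = C(13, 10) · C(7, 6) = 286 · 7 = 2002. Avoidance count = 4845 − 2002 = 2843.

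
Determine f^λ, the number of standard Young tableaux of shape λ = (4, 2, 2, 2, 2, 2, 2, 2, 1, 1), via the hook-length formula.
# SYT of shape (4, 2, 2, 2, 2, 2, 2, 2, 1, 1) = 1534896

Hook-length formula: f^λ = n! / Π hook(c), product over all cells c of the Young diagram. For λ = (4, 2, 2, 2, 2, 2, 2, 2, 1, 1), n = 20 boxes. Hook lengths by row (left-to-right, top-to-bottom): [13, 10, 2, 1]; [10, 7]; [9, 6]; [8, 5]; [7, 4]; [6, 3]; [5, 2]; [4, 1]; [2]; [1]. Product of hooks = 1585059840000. So f^λ = 20! / 1585059840000 = 2432902008176640000 / 1585059840000 = 1534896.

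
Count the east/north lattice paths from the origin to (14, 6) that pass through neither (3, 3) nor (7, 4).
Number of paths = 23200

Inclusion–exclusion. Total paths: C(20, 14) = 38760. Through P₁: C(6, 3)·C(14, 11) = 7280. Through P₂: C(11, 7)·C(9, 7) = 11880. Since P₁ is strictly southwest of P₂, a monotone path through both must visit P₁ then P₂; paths through both = C(6, 3)·C(5, 4)·C(9, 7) = 3600. Avoid both = 38760 − 7280 − 11880 + 3600 = 23200.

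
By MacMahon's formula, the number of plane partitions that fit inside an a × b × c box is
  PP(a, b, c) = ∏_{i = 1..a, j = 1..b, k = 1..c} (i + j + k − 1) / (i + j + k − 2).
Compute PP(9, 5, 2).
PP(9, 5, 2) = 1002001

Evaluate the triple product over i = 1..9, j = 1..5, k = 1..2. The factors are (2/1) · (3/2) · (3/2) · (4/3) · (4/3) · (5/4) · (5/4) · (6/5) · … (90 factors total). The numerators and denominators telescope so the product is an integer; carrying out the multiplication exactly gives PP(9, 5, 2) = 1002001.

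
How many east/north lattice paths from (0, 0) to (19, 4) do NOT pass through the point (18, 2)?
Number of paths = 8285

Total paths from (0, 0) to (19, 4): C(23, 19) = 8855. Paths through (18, 2): (paths (0, 0) → (18, 2)) × (paths (18, 2) → (19, 4)) = C(20, 18) · C(3, 1) = 190 · 3 = 570. Avoidance count = 8855 − 570 = 8285.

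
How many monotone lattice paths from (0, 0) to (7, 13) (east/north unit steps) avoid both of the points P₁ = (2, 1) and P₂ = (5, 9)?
Number of paths = 36351

Inclusion–exclusion. Total paths: C(20, 7) = 77520. Through P₁: C(3, 2)·C(17, 5) = 18564. Through P₂: C(14, 5)·C(6, 2) = 30030. Since P₁ is strictly southwest of P₂, a monotone path through both must visit P₁ then P₂; paths through both = C(3, 2)·C(11, 3)·C(6, 2) = 7425. Avoid both = 77520 − 18564 − 30030 + 7425 = 36351.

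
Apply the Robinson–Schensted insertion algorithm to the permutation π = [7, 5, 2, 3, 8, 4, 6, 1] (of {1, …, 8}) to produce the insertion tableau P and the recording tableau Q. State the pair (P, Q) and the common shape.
P = [1, 3, 4, 6] / [2, 8] / [5] / [7];  Q = [1, 4, 5, 7] / [2, 6] / [3] / [8];  common shape = (4, 2, 1, 1)

Row-insert the values π_1, π_2, … into P one at a time, bumping the leftmost entry strictly greater than the inserted value down to the next row. The recording tableau Q records, in position (i, j), the step at which that cell was added to P.
  Insert 7 (step 1): P = [7];  Q = [1]
  Insert 5 (step 2): P = [5] / [7];  Q = [1] / [2]
  Insert 2 (step 3): P = [2] / [5] / [7];  Q = [1] / [2] / [3]
  Insert 3 (step 4): P = [2, 3] / [5] / [7];  Q = [1, 4] / [2] / [3]
  Insert 8 (step 5): P = [2, 3, 8] / [5] / [7];  Q = [1, 4, 5] / [2] / [3]
  Insert 4 (step 6): P = [2, 3, 4] / [5, 8] / [7];  Q = [1, 4, 5] / [2, 6] / [3]
  Insert 6 (step 7): P = [2, 3, 4, 6] / [5, 8] / [7];  Q = [1, 4, 5, 7] / [2, 6] / [3]
  Insert 1 (step 8): P = [1, 3, 4, 6] / [2, 8] / [5] / [7];  Q = [1, 4, 5, 7] / [2, 6] / [3] / [8]
Final shape: (4, 2, 1, 1).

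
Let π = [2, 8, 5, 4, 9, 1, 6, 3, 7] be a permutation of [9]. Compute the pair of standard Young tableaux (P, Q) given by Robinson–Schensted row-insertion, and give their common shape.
P = [1, 3, 6, 7] / [2, 4] / [5, 9] / [8];  Q = [1, 2, 5, 9] / [3, 7] / [4, 8] / [6];  common shape = (4, 2, 2, 1)

Row-insert the values π_1, π_2, … into P one at a time, bumping the leftmost entry strictly greater than the inserted value down to the next row. The recording tableau Q records, in position (i, j), the step at which that cell was added to P.
  Insert 2 (step 1): P = [2];  Q = [1]
  Insert 8 (step 2): P = [2, 8];  Q = [1, 2]
  Insert 5 (step 3): P = [2, 5] / [8];  Q = [1, 2] / [3]
  Insert 4 (step 4): P = [2, 4] / [5] / [8];  Q = [1, 2] / [3] / [4]
  Insert 9 (step 5): P = [2, 4, 9] / [5] / [8];  Q = [1, 2, 5] / [3] / [4]
  Insert 1 (step 6): P = [1, 4, 9] / [2] / [5] / [8];  Q = [1, 2, 5] / [3] / [4] / [6]
  Insert 6 (step 7): P = [1, 4, 6] / [2, 9] / [5] / [8];  Q = [1, 2, 5] / [3, 7] / [4] / [6]
  Insert 3 (step 8): P = [1, 3, 6] / [2, 4] / [5, 9] / [8];  Q = [1, 2, 5] / [3, 7] / [4, 8] / [6]
  Insert 7 (step 9): P = [1, 3, 6, 7] / [2, 4] / [5, 9] / [8];  Q = [1, 2, 5, 9] / [3, 7] / [4, 8] / [6]
Final shape: (4, 2, 2, 1).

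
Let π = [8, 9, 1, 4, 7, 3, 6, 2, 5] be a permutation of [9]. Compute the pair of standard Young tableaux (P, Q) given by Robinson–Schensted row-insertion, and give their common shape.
P = [1, 2, 5] / [3, 6] / [4, 7] / [8, 9];  Q = [1, 2, 5] / [3, 4] / [6, 7] / [8, 9];  common shape = (3, 2, 2, 2)

Row-insert the values π_1, π_2, … into P one at a time, bumping the leftmost entry strictly greater than the inserted value down to the next row. The recording tableau Q records, in position (i, j), the step at which that cell was added to P.
  Insert 8 (step 1): P = [8];  Q = [1]
  Insert 9 (step 2): P = [8, 9];  Q = [1, 2]
  Insert 1 (step 3): P = [1, 9] / [8];  Q = [1, 2] / [3]
  Insert 4 (step 4): P = [1, 4] / [8, 9];  Q = [1, 2] / [3, 4]
  Insert 7 (step 5): P = [1, 4, 7] / [8, 9];  Q = [1, 2, 5] / [3, 4]
  Insert 3 (step 6): P = [1, 3, 7] / [4, 9] / [8];  Q = [1, 2, 5] / [3, 4] / [6]
  Insert 6 (step 7): P = [1, 3, 6] / [4, 7] / [8, 9];  Q = [1, 2, 5] / [3, 4] / [6, 7]
  Insert 2 (step 8): P = [1, 2, 6] / [3, 7] / [4, 9] / [8];  Q = [1, 2, 5] / [3, 4] / [6, 7] / [8]
  Insert 5 (step 9): P = [1, 2, 5] / [3, 6] / [4, 7] / [8, 9];  Q = [1, 2, 5] / [3, 4] / [6, 7] / [8, 9]
Final shape: (3, 2, 2, 2).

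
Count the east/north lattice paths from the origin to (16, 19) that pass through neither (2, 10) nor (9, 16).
Number of paths = 3774428130

Inclusion–exclusion. Total paths: C(35, 16) = 4059928950. Through P₁: C(12, 2)·C(23, 14) = 53934540. Through P₂: C(25, 9)·C(10, 7) = 245157000. Since P₁ is strictly southwest of P₂, a monotone path through both must visit P₁ then P₂; paths through both = C(12, 2)·C(13, 7)·C(10, 7) = 13590720. Avoid both = 4059928950 − 53934540 − 245157000 + 13590720 = 3774428130.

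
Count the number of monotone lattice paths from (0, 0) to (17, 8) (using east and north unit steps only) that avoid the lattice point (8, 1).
Number of paths = 978615

Total paths from (0, 0) to (17, 8): C(25, 17) = 1081575. Paths through (8, 1): (paths (0, 0) → (8, 1)) × (paths (8, 1) → (17, 8)) = C(9, 8) · C(16, 9) = 9 · 11440 = 102960. Avoidance count = 1081575 − 102960 = 978615.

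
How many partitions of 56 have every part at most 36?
p(56, parts ≤ 36) = 524736

Use the recurrence p(n, m) = p(n, m−1) + p(n−m, m): either the largest part is < m (count p(n, m−1)) or the largest part is exactly m (remove one copy of m, count p(n−m, m)). With p(0, ·) = 1 this gives p(56, parts ≤ 36) = 524736. (By conjugating Young diagrams, this also counts partitions of 56 into at most 36 parts.)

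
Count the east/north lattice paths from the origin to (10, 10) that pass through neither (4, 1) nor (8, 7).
Number of paths = 105881

Inclusion–exclusion. Total paths: C(20, 10) = 184756. Through P₁: C(5, 4)·C(15, 6) = 25025. Through P₂: C(15, 8)·C(5, 2) = 64350. Since P₁ is strictly southwest of P₂, a monotone path through both must visit P₁ then P₂; paths through both = C(5, 4)·C(10, 4)·C(5, 2) = 10500. Avoid both = 184756 − 25025 − 64350 + 10500 = 105881.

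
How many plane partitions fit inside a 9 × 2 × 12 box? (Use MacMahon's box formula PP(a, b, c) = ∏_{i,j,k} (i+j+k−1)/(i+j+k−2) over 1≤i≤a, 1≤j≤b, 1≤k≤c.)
PP(9, 2, 12) = 14620666060

Evaluate the triple product over i = 1..9, j = 1..2, k = 1..12. The factors are (2/1) · (3/2) · (4/3) · (5/4) · (6/5) · (7/6) · (8/7) · (9/8) · … (216 factors total). The numerators and denominators telescope so the product is an integer; carrying out the multiplication exactly gives PP(9, 2, 12) = 14620666060.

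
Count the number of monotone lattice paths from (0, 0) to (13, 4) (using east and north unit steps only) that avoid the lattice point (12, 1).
Number of paths = 2328

Total paths from (0, 0) to (13, 4): C(17, 13) = 2380. Paths through (12, 1): (paths (0, 0) → (12, 1)) × (paths (12, 1) → (13, 4)) = C(13, 12) · C(4, 1) = 13 · 4 = 52. Avoidance count = 2380 − 52 = 2328.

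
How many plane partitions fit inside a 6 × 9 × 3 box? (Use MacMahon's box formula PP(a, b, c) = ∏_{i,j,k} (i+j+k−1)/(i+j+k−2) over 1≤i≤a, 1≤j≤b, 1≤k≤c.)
PP(6, 9, 3) = 2530768240

Evaluate the triple product over i = 1..6, j = 1..9, k = 1..3. The factors are (2/1) · (3/2) · (4/3) · (3/2) · (4/3) · (5/4) · (4/3) · (5/4) · … (162 factors total). The numerators and denominators telescope so the product is an integer; carrying out the multiplication exactly gives PP(6, 9, 3) = 2530768240.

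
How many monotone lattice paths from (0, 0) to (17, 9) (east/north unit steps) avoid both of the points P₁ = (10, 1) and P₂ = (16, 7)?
Number of paths = 2348786

Inclusion–exclusion. Total paths: C(26, 17) = 3124550. Through P₁: C(11, 10)·C(15, 7) = 70785. Through P₂: C(23, 16)·C(3, 1) = 735471. Since P₁ is strictly southwest of P₂, a monotone path through both must visit P₁ then P₂; paths through both = C(11, 10)·C(12, 6)·C(3, 1) = 30492. Avoid both = 3124550 − 70785 − 735471 + 30492 = 2348786.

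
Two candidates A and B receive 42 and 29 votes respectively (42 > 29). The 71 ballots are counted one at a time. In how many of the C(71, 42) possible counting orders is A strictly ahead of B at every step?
Strict-lead orderings = 12535202452192780360

Total orderings of the 71 votes with 42 for A: C(71, 42) = 68461490315822108120. By the Bertrand ballot formula (Cycle Lemma / reflection principle), the number of orderings in which A is strictly ahead of B throughout is (p − q)/(p + q) · C(p + q, p) = (42 − 29)/(42 + 29) · 68461490315822108120 = 12535202452192780360.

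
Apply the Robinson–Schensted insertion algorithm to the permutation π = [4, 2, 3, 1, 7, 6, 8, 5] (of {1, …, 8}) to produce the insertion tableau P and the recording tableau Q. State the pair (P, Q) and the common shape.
P = [1, 3, 5, 8] / [2, 6] / [4, 7];  Q = [1, 3, 5, 7] / [2, 6] / [4, 8];  common shape = (4, 2, 2)

Row-insert the values π_1, π_2, … into P one at a time, bumping the leftmost entry strictly greater than the inserted value down to the next row. The recording tableau Q records, in position (i, j), the step at which that cell was added to P.
  Insert 4 (step 1): P = [4];  Q = [1]
  Insert 2 (step 2): P = [2] / [4];  Q = [1] / [2]
  Insert 3 (step 3): P = [2, 3] / [4];  Q = [1, 3] / [2]
  Insert 1 (step 4): P = [1, 3] / [2] / [4];  Q = [1, 3] / [2] / [4]
  Insert 7 (step 5): P = [1, 3, 7] / [2] / [4];  Q = [1, 3, 5] / [2] / [4]
  Insert 6 (step 6): P = [1, 3, 6] / [2, 7] / [4];  Q = [1, 3, 5] / [2, 6] / [4]
  Insert 8 (step 7): P = [1, 3, 6, 8] / [2, 7] / [4];  Q = [1, 3, 5, 7] / [2, 6] / [4]
  Insert 5 (step 8): P = [1, 3, 5, 8] / [2, 6] / [4, 7];  Q = [1, 3, 5, 7] / [2, 6] / [4, 8]
Final shape: (4, 2, 2).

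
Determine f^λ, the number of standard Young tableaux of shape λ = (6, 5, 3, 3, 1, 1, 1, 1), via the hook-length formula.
# SYT of shape (6, 5, 3, 3, 1, 1, 1, 1) = 549423000

Hook-length formula: f^λ = n! / Π hook(c), product over all cells c of the Young diagram. For λ = (6, 5, 3, 3, 1, 1, 1, 1), n = 21 boxes. Hook lengths by row (left-to-right, top-to-bottom): [13, 8, 7, 4, 3, 1]; [11, 6, 5, 2, 1]; [8, 3, 2]; [7, 2, 1]; [4]; [3]; [2]; [1]. Product of hooks = 92990177280. So f^λ = 21! / 92990177280 = 51090942171709440000 / 92990177280 = 549423000.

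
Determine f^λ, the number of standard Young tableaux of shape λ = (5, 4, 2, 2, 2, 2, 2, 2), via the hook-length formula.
# SYT of shape (5, 4, 2, 2, 2, 2, 2, 2) = 49380240

Hook-length formula: f^λ = n! / Π hook(c), product over all cells c of the Young diagram. For λ = (5, 4, 2, 2, 2, 2, 2, 2), n = 21 boxes. Hook lengths by row (left-to-right, top-to-bottom): [12, 11, 4, 3, 1]; [10, 9, 2, 1]; [7, 6]; [6, 5]; [5, 4]; [4, 3]; [3, 2]; [2, 1]. Product of hooks = 1034643456000. So f^λ = 21! / 1034643456000 = 51090942171709440000 / 1034643456000 = 49380240.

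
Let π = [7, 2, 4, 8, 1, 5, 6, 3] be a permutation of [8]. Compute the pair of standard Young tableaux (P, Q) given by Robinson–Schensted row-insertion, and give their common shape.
P = [1, 3, 5, 6] / [2, 4] / [7, 8];  Q = [1, 3, 4, 7] / [2, 6] / [5, 8];  common shape = (4, 2, 2)

Row-insert the values π_1, π_2, … into P one at a time, bumping the leftmost entry strictly greater than the inserted value down to the next row. The recording tableau Q records, in position (i, j), the step at which that cell was added to P.
  Insert 7 (step 1): P = [7];  Q = [1]
  Insert 2 (step 2): P = [2] / [7];  Q = [1] / [2]
  Insert 4 (step 3): P = [2, 4] / [7];  Q = [1, 3] / [2]
  Insert 8 (step 4): P = [2, 4, 8] / [7];  Q = [1, 3, 4] / [2]
  Insert 1 (step 5): P = [1, 4, 8] / [2] / [7];  Q = [1, 3, 4] / [2] / [5]
  Insert 5 (step 6): P = [1, 4, 5] / [2, 8] / [7];  Q = [1, 3, 4] / [2, 6] / [5]
  Insert 6 (step 7): P = [1, 4, 5, 6] / [2, 8] / [7];  Q = [1, 3, 4, 7] / [2, 6] / [5]
  Insert 3 (step 8): P = [1, 3, 5, 6] / [2, 4] / [7, 8];  Q = [1, 3, 4, 7] / [2, 6] / [5, 8]
Final shape: (4, 2, 2).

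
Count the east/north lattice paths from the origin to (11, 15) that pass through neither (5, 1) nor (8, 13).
Number of paths = 5486000

Inclusion–exclusion. Total paths: C(26, 11) = 7726160. Through P₁: C(6, 5)·C(20, 6) = 232560. Through P₂: C(21, 8)·C(5, 3) = 2034900. Since P₁ is strictly southwest of P₂, a monotone path through both must visit P₁ then P₂; paths through both = C(6, 5)·C(15, 3)·C(5, 3) = 27300. Avoid both = 7726160 − 232560 − 2034900 + 27300 = 5486000.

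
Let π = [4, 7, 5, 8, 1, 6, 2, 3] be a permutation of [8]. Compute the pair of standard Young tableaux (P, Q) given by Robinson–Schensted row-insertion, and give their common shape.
P = [1, 2, 3] / [4, 5, 6] / [7, 8];  Q = [1, 2, 4] / [3, 6, 8] / [5, 7];  common shape = (3, 3, 2)

Row-insert the values π_1, π_2, … into P one at a time, bumping the leftmost entry strictly greater than the inserted value down to the next row. The recording tableau Q records, in position (i, j), the step at which that cell was added to P.
  Insert 4 (step 1): P = [4];  Q = [1]
  Insert 7 (step 2): P = [4, 7];  Q = [1, 2]
  Insert 5 (step 3): P = [4, 5] / [7];  Q = [1, 2] / [3]
  Insert 8 (step 4): P = [4, 5, 8] / [7];  Q = [1, 2, 4] / [3]
  Insert 1 (step 5): P = [1, 5, 8] / [4] / [7];  Q = [1, 2, 4] / [3] / [5]
  Insert 6 (step 6): P = [1, 5, 6] / [4, 8] / [7];  Q = [1, 2, 4] / [3, 6] / [5]
  Insert 2 (step 7): P = [1, 2, 6] / [4, 5] / [7, 8];  Q = [1, 2, 4] / [3, 6] / [5, 7]
  Insert 3 (step 8): P = [1, 2, 3] / [4, 5, 6] / [7, 8];  Q = [1, 2, 4] / [3, 6, 8] / [5, 7]
Final shape: (3, 3, 2).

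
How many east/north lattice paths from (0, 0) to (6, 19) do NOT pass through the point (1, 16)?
Number of paths = 176148

Total paths from (0, 0) to (6, 19): C(25, 6) = 177100. Paths through (1, 16): (paths (0, 0) → (1, 16)) × (paths (1, 16) → (6, 19)) = C(17, 1) · C(8, 5) = 17 · 56 = 952. Avoidance count = 177100 − 952 = 176148.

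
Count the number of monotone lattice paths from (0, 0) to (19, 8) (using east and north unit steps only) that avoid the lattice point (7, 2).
Number of paths = 1551771

Total paths from (0, 0) to (19, 8): C(27, 19) = 2220075. Paths through (7, 2): (paths (0, 0) → (7, 2)) × (paths (7, 2) → (19, 8)) = C(9, 7) · C(18, 12) = 36 · 18564 = 668304. Avoidance count = 2220075 − 668304 = 1551771.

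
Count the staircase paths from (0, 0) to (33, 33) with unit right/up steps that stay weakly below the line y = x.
C_33 = 212336130412243110

These NE paths below the diagonal are counted by the Catalan number C_n = (1/(n + 1)) · C(2n, n). For n = 33: C_33 = (1/34) · C(66, 33) = 7219428434016265740/34 = 212336130412243110.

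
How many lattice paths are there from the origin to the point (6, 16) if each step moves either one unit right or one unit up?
Number of paths = 74613

A monotone lattice path from (0, 0) to (6, 16) consists of 6 east steps and 16 north steps in some order, so it is determined by which 6 of the 22 steps are east. The count is C(22, 6) = 74613.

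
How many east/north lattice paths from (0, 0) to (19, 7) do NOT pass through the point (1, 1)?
Number of paths = 388608

Total paths from (0, 0) to (19, 7): C(26, 19) = 657800. Paths through (1, 1): (paths (0, 0) → (1, 1)) × (paths (1, 1) → (19, 7)) = C(2, 1) · C(24, 18) = 2 · 134596 = 269192. Avoidance count = 657800 − 269192 = 388608.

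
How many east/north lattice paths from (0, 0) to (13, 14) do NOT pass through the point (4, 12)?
Number of paths = 19958200

Total paths from (0, 0) to (13, 14): C(27, 13) = 20058300. Paths through (4, 12): (paths (0, 0) → (4, 12)) × (paths (4, 12) → (13, 14)) = C(16, 4) · C(11, 9) = 1820 · 55 = 100100. Avoidance count = 20058300 − 100100 = 19958200.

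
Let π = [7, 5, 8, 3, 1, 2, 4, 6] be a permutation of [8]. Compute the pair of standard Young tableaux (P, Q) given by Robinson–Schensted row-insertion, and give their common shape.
P = [1, 2, 4, 6] / [3, 8] / [5] / [7];  Q = [1, 3, 7, 8] / [2, 6] / [4] / [5];  common shape = (4, 2, 1, 1)

Row-insert the values π_1, π_2, … into P one at a time, bumping the leftmost entry strictly greater than the inserted value down to the next row. The recording tableau Q records, in position (i, j), the step at which that cell was added to P.
  Insert 7 (step 1): P = [7];  Q = [1]
  Insert 5 (step 2): P = [5] / [7];  Q = [1] / [2]
  Insert 8 (step 3): P = [5, 8] / [7];  Q = [1, 3] / [2]
  Insert 3 (step 4): P = [3, 8] / [5] / [7];  Q = [1, 3] / [2] / [4]
  Insert 1 (step 5): P = [1, 8] / [3] / [5] / [7];  Q = [1, 3] / [2] / [4] / [5]
  Insert 2 (step 6): P = [1, 2] / [3, 8] / [5] / [7];  Q = [1, 3] / [2, 6] / [4] / [5]
  Insert 4 (step 7): P = [1, 2, 4] / [3, 8] / [5] / [7];  Q = [1, 3, 7] / [2, 6] / [4] / [5]
  Insert 6 (step 8): P = [1, 2, 4, 6] / [3, 8] / [5] / [7];  Q = [1, 3, 7, 8] / [2, 6] / [4] / [5]
Final shape: (4, 2, 1, 1).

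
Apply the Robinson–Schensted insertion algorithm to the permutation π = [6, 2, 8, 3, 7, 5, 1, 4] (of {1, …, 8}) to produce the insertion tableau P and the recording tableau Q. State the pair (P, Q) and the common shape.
P = [1, 3, 4] / [2, 5] / [6, 7] / [8];  Q = [1, 3, 5] / [2, 4] / [6, 8] / [7];  common shape = (3, 2, 2, 1)

Row-insert the values π_1, π_2, … into P one at a time, bumping the leftmost entry strictly greater than the inserted value down to the next row. The recording tableau Q records, in position (i, j), the step at which that cell was added to P.
  Insert 6 (step 1): P = [6];  Q = [1]
  Insert 2 (step 2): P = [2] / [6];  Q = [1] / [2]
  Insert 8 (step 3): P = [2, 8] / [6];  Q = [1, 3] / [2]
  Insert 3 (step 4): P = [2, 3] / [6, 8];  Q = [1, 3] / [2, 4]
  Insert 7 (step 5): P = [2, 3, 7] / [6, 8];  Q = [1, 3, 5] / [2, 4]
  Insert 5 (step 6): P = [2, 3, 5] / [6, 7] / [8];  Q = [1, 3, 5] / [2, 4] / [6]
  Insert 1 (step 7): P = [1, 3, 5] / [2, 7] / [6] / [8];  Q = [1, 3, 5] / [2, 4] / [6] / [7]
  Insert 4 (step 8): P = [1, 3, 4] / [2, 5] / [6, 7] / [8];  Q = [1, 3, 5] / [2, 4] / [6, 8] / [7]
Final shape: (3, 2, 2, 1).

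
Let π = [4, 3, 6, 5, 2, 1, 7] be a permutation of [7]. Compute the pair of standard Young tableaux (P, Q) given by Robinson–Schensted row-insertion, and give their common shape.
P = [1, 5, 7] / [2, 6] / [3] / [4];  Q = [1, 3, 7] / [2, 4] / [5] / [6];  common shape = (3, 2, 1, 1)

Row-insert the values π_1, π_2, … into P one at a time, bumping the leftmost entry strictly greater than the inserted value down to the next row. The recording tableau Q records, in position (i, j), the step at which that cell was added to P.
  Insert 4 (step 1): P = [4];  Q = [1]
  Insert 3 (step 2): P = [3] / [4];  Q = [1] / [2]
  Insert 6 (step 3): P = [3, 6] / [4];  Q = [1, 3] / [2]
  Insert 5 (step 4): P = [3, 5] / [4, 6];  Q = [1, 3] / [2, 4]
  Insert 2 (step 5): P = [2, 5] / [3, 6] / [4];  Q = [1, 3] / [2, 4] / [5]
  Insert 1 (step 6): P = [1, 5] / [2, 6] / [3] / [4];  Q = [1, 3] / [2, 4] / [5] / [6]
  Insert 7 (step 7): P = [1, 5, 7] / [2, 6] / [3] / [4];  Q = [1, 3, 7] / [2, 4] / [5] / [6]
Final shape: (3, 2, 1, 1).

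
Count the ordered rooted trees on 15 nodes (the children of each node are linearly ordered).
C_14 = 2674440

These ordered rooted trees are counted by the Catalan number C_n = (1/(n + 1)) · C(2n, n). For n = 14: C_14 = (1/15) · C(28, 14) = 40116600/15 = 2674440.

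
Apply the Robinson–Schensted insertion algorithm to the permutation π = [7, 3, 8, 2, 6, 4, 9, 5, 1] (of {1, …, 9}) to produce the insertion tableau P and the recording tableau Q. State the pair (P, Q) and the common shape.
P = [1, 4, 5] / [2, 6, 9] / [3, 8] / [7];  Q = [1, 3, 7] / [2, 5, 8] / [4, 6] / [9];  common shape = (3, 3, 2, 1)

Row-insert the values π_1, π_2, … into P one at a time, bumping the leftmost entry strictly greater than the inserted value down to the next row. The recording tableau Q records, in position (i, j), the step at which that cell was added to P.
  Insert 7 (step 1): P = [7];  Q = [1]
  Insert 3 (step 2): P = [3] / [7];  Q = [1] / [2]
  Insert 8 (step 3): P = [3, 8] / [7];  Q = [1, 3] / [2]
  Insert 2 (step 4): P = [2, 8] / [3] / [7];  Q = [1, 3] / [2] / [4]
  Insert 6 (step 5): P = [2, 6] / [3, 8] / [7];  Q = [1, 3] / [2, 5] / [4]
  Insert 4 (step 6): P = [2, 4] / [3, 6] / [7, 8];  Q = [1, 3] / [2, 5] / [4, 6]
  Insert 9 (step 7): P = [2, 4, 9] / [3, 6] / [7, 8];  Q = [1, 3, 7] / [2, 5] / [4, 6]
  Insert 5 (step 8): P = [2, 4, 5] / [3, 6, 9] / [7, 8];  Q = [1, 3, 7] / [2, 5, 8] / [4, 6]
  Insert 1 (step 9): P = [1, 4, 5] / [2, 6, 9] / [3, 8] / [7];  Q = [1, 3, 7] / [2, 5, 8] / [4, 6] / [9]
Final shape: (3, 3, 2, 1).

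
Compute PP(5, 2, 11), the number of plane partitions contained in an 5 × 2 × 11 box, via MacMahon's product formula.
PP(5, 2, 11) = 4504864

Evaluate the triple product over i = 1..5, j = 1..2, k = 1..11. The factors are (2/1) · (3/2) · (4/3) · (5/4) · (6/5) · (7/6) · (8/7) · (9/8) · … (110 factors total). The numerators and denominators telescope so the product is an integer; carrying out the multiplication exactly gives PP(5, 2, 11) = 4504864.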